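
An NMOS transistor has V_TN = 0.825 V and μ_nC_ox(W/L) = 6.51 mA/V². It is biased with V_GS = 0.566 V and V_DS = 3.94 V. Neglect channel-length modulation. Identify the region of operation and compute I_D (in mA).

V_GS = 0.566 V < V_TN = 0.825 V, so the transistor is in cutoff.

Cutoff; I_D = 0 mA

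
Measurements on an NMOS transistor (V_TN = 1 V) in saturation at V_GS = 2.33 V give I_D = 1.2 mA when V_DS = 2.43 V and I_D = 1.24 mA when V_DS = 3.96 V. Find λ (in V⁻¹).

λ = 0.0230 V⁻¹

With V_GS fixed, I_D ∝ (1 + λ V_DS) in saturation, so I_D2/I_D1 = (1 + λ V_DS2)/(1 + λ V_DS1).
1.24/1.2 = 1.033 = (1 + 3.96 λ)/(1 + 2.43 λ).
Solving: λ (I_D1 V_DS2 − I_D2 V_DS1) = I_D2 − I_D1, so λ = (1.24 − 1.2) / (1.2 × 3.96 − 1.24 × 2.43) = 0.04 / 1.74 = 0.023 V⁻¹.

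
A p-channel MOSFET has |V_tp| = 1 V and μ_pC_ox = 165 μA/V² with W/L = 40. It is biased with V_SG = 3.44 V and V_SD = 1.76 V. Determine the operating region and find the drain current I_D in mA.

Triode; I_D = 18.1 mA

k_p = μ_pC_ox · (W/L) = 6.6 mA/V².
V_ov = V_SG − |V_tp| = 3.44 − 1 = 2.44 V.
Since V_SD = 1.76 V < V_ov = 2.44 V, the device is in the triode region.
I_D = k_p [V_ov · V_SD − ½ V_SD²] = 6.6 × [2.44 × 1.76 − 0.5 × 1.76²] = 18.1 mA.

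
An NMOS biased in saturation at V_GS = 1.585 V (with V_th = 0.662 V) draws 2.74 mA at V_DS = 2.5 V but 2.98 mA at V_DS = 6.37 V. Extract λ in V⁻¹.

λ = 0.0240 V⁻¹

With V_GS fixed, I_D ∝ (1 + λ V_DS) in saturation, so I_D2/I_D1 = (1 + λ V_DS2)/(1 + λ V_DS1).
2.98/2.74 = 1.088 = (1 + 6.37 λ)/(1 + 2.5 λ).
Solving: λ (I_D1 V_DS2 − I_D2 V_DS1) = I_D2 − I_D1, so λ = (2.98 − 2.74) / (2.74 × 6.37 − 2.98 × 2.5) = 0.24 / 10 = 0.024 V⁻¹.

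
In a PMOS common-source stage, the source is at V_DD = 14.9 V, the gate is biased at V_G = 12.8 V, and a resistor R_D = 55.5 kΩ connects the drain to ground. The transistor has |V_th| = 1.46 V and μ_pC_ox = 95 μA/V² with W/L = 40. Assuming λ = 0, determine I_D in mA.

V_SG = V_DD − V_G = 14.9 − 12.8 = 2.1 V, so V_ov = 2.1 − 1.46 = 0.64 V.
k_p = μ_pC_ox · (W/L) = 3.8 mA/V².
Assume saturation: I_D = ½ k_p V_ov² = 0.5 × 3.8 × 0.64² = 0.778 mA, giving V_SD = V_DD − I_D R_D = 14.9 − 0.778 × 55.5 = -28.3 V.
But -28.3 V < V_ov = 0.64 V, so the device is actually in triode.
In triode I_D = k_p[V_ov V_SD − ½ V_SD²] and I_D = (V_DD − V_SD)/R_D. Equating: 105 V_SD² − 136 V_SD + 14.9 = 0, giving V_SD = 0.121 V (the root below V_ov).
I_D = (14.9 − 0.121) / 55.5 = 0.266 mA.

I_D = 0.266 mA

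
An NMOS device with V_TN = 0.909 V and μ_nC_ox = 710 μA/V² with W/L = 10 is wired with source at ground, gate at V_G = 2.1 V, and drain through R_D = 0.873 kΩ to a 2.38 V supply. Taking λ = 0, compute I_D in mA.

I_D = 2.36 mA

V_GS = V_G = 2.1 V, so V_ov = 2.1 − 0.909 = 1.19 V.
k_n = μ_nC_ox · (W/L) = 7.1 mA/V².
Assume saturation: I_D = ½ k_n V_ov² = 0.5 × 7.1 × 1.19² = 5.04 mA, giving V_DS = V_DD − I_D R_D = 2.38 − 5.04 × 0.873 = -2.02 V.
But -2.02 V < V_ov = 1.19 V, so the device is actually in triode.
In triode I_D = k_n[V_ov V_DS − ½ V_DS²] and I_D = (V_DD − V_DS)/R_D. Equating: 3.1 V_DS² − 8.382 V_DS + 2.38 = 0, giving V_DS = 0.322 V (the root below V_ov).
I_D = (2.38 − 0.322) / 0.873 = 2.36 mA.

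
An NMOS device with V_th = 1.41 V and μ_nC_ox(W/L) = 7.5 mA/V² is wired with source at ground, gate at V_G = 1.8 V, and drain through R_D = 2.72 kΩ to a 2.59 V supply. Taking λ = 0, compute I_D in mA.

I_D = 0.570 mA

V_GS = V_G = 1.8 V, so V_ov = 1.8 − 1.41 = 0.39 V.
Assume saturation: I_D = ½ k_n V_ov² = 0.5 × 7.5 × 0.39² = 0.57 mA, giving V_DS = V_DD − I_D R_D = 2.59 − 0.57 × 2.72 = 1.04 V.
V_DS = 1.04 V ≥ V_ov = 0.39 V, confirming saturation.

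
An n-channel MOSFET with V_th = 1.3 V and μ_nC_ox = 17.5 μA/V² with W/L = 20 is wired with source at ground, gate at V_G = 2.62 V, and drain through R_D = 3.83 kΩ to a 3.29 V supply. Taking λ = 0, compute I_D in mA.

V_GS = V_G = 2.62 V, so V_ov = 2.62 − 1.3 = 1.32 V.
k_n = μ_nC_ox · (W/L) = 0.35 mA/V².
Assume saturation: I_D = ½ k_n V_ov² = 0.5 × 0.35 × 1.32² = 0.305 mA, giving V_DS = V_DD − I_D R_D = 3.29 − 0.305 × 3.83 = 2.12 V.
V_DS = 2.12 V ≥ V_ov = 1.32 V, confirming saturation.

I_D = 0.305 mA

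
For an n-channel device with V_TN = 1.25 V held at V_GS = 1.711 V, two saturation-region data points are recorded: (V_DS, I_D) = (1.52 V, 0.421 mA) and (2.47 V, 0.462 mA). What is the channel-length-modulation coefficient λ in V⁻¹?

With V_GS fixed, I_D ∝ (1 + λ V_DS) in saturation, so I_D2/I_D1 = (1 + λ V_DS2)/(1 + λ V_DS1).
0.462/0.421 = 1.097 = (1 + 2.47 λ)/(1 + 1.52 λ).
Solving: λ (I_D1 V_DS2 − I_D2 V_DS1) = I_D2 − I_D1, so λ = (0.462 − 0.421) / (0.421 × 2.47 − 0.462 × 1.52) = 0.041 / 0.338 = 0.121 V⁻¹.

λ = 0.121 V⁻¹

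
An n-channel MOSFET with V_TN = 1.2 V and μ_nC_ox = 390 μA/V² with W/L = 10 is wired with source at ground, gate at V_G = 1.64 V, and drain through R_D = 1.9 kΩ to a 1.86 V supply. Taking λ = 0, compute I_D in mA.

V_GS = V_G = 1.64 V, so V_ov = 1.64 − 1.2 = 0.44 V.
k_n = μ_nC_ox · (W/L) = 3.9 mA/V².
Assume saturation: I_D = ½ k_n V_ov² = 0.5 × 3.9 × 0.44² = 0.378 mA, giving V_DS = V_DD − I_D R_D = 1.86 − 0.378 × 1.9 = 1.14 V.
V_DS = 1.14 V ≥ V_ov = 0.44 V, confirming saturation.

I_D = 0.378 mA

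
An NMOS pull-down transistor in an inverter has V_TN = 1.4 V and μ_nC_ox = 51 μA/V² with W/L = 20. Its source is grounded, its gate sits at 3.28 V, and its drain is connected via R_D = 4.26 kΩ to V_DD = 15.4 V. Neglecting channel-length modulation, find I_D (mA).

I_D = 1.80 mA

V_GS = V_G = 3.28 V, so V_ov = 3.28 − 1.4 = 1.88 V.
k_n = μ_nC_ox · (W/L) = 1.02 mA/V².
Assume saturation: I_D = ½ k_n V_ov² = 0.5 × 1.02 × 1.88² = 1.8 mA, giving V_DS = V_DD − I_D R_D = 15.4 − 1.8 × 4.26 = 7.72 V.
V_DS = 7.72 V ≥ V_ov = 1.88 V, confirming saturation.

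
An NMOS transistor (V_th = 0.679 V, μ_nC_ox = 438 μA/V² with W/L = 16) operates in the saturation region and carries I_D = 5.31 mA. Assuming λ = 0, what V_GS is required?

V_GS = 1.91 V

k_n = μ_nC_ox · (W/L) = 7.008 mA/V².
In saturation I_D = ½ k_n (V_GS − V_th)², so V_GS − V_th = √(2 I_D / k_n) = √(2 × 5.31 / 7.008) = 1.23 V.
V_GS = 0.679 + 1.23 = 1.91 V.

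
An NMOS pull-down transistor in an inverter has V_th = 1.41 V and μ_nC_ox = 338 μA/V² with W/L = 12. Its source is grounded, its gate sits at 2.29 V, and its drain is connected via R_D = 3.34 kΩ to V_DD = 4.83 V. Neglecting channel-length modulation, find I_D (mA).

V_GS = V_G = 2.29 V, so V_ov = 2.29 − 1.41 = 0.88 V.
k_n = μ_nC_ox · (W/L) = 4.056 mA/V².
Assume saturation: I_D = ½ k_n V_ov² = 0.5 × 4.056 × 0.88² = 1.57 mA, giving V_DS = V_DD − I_D R_D = 4.83 − 1.57 × 3.34 = -0.415 V.
But -0.415 V < V_ov = 0.88 V, so the device is actually in triode.
In triode I_D = k_n[V_ov V_DS − ½ V_DS²] and I_D = (V_DD − V_DS)/R_D. Equating: 6.77 V_DS² − 12.92 V_DS + 4.83 = 0, giving V_DS = 0.51 V (the root below V_ov).
I_D = (4.83 − 0.51) / 3.34 = 1.29 mA.

I_D = 1.29 mA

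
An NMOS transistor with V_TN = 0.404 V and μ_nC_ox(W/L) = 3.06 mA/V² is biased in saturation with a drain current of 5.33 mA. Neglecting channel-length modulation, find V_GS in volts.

In saturation I_D = ½ k_n (V_GS − V_TN)², so V_GS − V_TN = √(2 I_D / k_n) = √(2 × 5.33 / 3.06) = 1.87 V.
V_GS = 0.404 + 1.87 = 2.27 V.

V_GS = 2.27 V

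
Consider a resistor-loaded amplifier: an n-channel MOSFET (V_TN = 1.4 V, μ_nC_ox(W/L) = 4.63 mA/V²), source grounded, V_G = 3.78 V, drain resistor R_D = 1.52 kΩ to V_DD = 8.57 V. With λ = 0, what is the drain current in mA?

I_D = 5.28 mA

V_GS = V_G = 3.78 V, so V_ov = 3.78 − 1.4 = 2.38 V.
Assume saturation: I_D = ½ k_n V_ov² = 0.5 × 4.63 × 2.38² = 13.1 mA, giving V_DS = V_DD − I_D R_D = 8.57 − 13.1 × 1.52 = -11.4 V.
But -11.4 V < V_ov = 2.38 V, so the device is actually in triode.
In triode I_D = k_n[V_ov V_DS − ½ V_DS²] and I_D = (V_DD − V_DS)/R_D. Equating: 3.52 V_DS² − 17.75 V_DS + 8.57 = 0, giving V_DS = 0.541 V (the root below V_ov).
I_D = (8.57 − 0.541) / 1.52 = 5.28 mA.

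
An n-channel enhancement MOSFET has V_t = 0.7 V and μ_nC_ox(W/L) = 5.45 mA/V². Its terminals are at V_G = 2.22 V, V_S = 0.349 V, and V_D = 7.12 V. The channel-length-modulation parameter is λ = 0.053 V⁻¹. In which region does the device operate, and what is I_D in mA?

V_GS = V_G − V_S = 2.22 − 0.349 = 1.87 V; V_DS = V_D − V_S = 7.12 − 0.349 = 6.77 V.
V_ov = V_GS − V_t = 1.87 − 0.7 = 1.17 V.
Since V_DS = 6.77 V ≥ V_ov = 1.17 V, the device is in saturation.
I_D = ½ k_n V_ov² (1 + λ V_DS) = 0.5 × 5.45 × 1.17² × (1 + 0.053 × 6.77) = 5.08 mA.

Saturation; I_D = 5.08 mA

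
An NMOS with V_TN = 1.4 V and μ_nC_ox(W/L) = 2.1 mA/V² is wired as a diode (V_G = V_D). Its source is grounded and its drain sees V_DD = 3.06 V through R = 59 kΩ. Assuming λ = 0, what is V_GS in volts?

V_GS = 1.56 V

With gate tied to drain, V_GS = V_DS ≥ V_GS − V_TN, so the device is in saturation.
KCL at the drain: ½ k_n (V_GS − V_TN)² = (V_DD − V_GS)/R.
Let x = V_GS − 1.4. Then 62 x² + x − 1.66 = 0, giving x = 0.156 V (positive root), so V_GS = 1.56 V.
I_D = (V_DD − V_GS)/R = (3.06 − 1.56) / 59 = 0.0255 mA.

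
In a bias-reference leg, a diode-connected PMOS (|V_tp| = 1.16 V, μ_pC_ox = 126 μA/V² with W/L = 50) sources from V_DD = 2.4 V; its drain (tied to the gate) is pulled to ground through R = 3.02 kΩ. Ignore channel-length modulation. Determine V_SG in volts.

V_SG = 1.47 V

With gate tied to drain, V_SG = V_SD ≥ V_SG − |V_tp|, so the device is in saturation.
k_p = μ_pC_ox · (W/L) = 6.3 mA/V².
KCL at the drain: ½ k_p (V_SG − |V_tp|)² = (V_DD − V_SG)/R.
Let x = V_SG − 1.16. Then 9.51 x² + x − 1.24 = 0, giving x = 0.312 V (positive root), so V_SG = 1.47 V.
I_D = (V_DD − V_SG)/R = (2.4 − 1.47) / 3.02 = 0.307 mA.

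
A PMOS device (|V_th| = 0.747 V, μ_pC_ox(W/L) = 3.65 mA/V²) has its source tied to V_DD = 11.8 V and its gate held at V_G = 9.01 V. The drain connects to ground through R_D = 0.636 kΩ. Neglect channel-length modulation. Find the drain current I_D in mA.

V_SG = V_DD − V_G = 11.8 − 9.01 = 2.79 V, so V_ov = 2.79 − 0.747 = 2.04 V.
Assume saturation: I_D = ½ k_p V_ov² = 0.5 × 3.65 × 2.04² = 7.62 mA, giving V_SD = V_DD − I_D R_D = 11.8 − 7.62 × 0.636 = 6.96 V.
V_SD = 6.96 V ≥ V_ov = 2.04 V, confirming saturation.

I_D = 7.62 mA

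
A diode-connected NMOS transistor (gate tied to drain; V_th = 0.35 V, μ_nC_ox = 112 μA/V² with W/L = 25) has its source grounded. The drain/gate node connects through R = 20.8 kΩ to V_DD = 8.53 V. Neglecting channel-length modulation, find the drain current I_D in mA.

With gate tied to drain, V_GS = V_DS ≥ V_GS − V_th, so the device is in saturation.
k_n = μ_nC_ox · (W/L) = 2.8 mA/V².
KCL at the drain: ½ k_n (V_GS − V_th)² = (V_DD − V_GS)/R.
Let x = V_GS − 0.35. Then 29.1 x² + x − 8.18 = 0, giving x = 0.513 V (positive root), so V_GS = 0.863 V.
I_D = (V_DD − V_GS)/R = (8.53 − 0.863) / 20.8 = 0.369 mA.

I_D = 0.369 mA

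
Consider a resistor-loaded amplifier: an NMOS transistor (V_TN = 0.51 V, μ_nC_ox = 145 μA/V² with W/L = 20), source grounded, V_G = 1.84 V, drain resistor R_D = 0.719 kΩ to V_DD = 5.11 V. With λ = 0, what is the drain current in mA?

I_D = 2.56 mA

V_GS = V_G = 1.84 V, so V_ov = 1.84 − 0.51 = 1.33 V.
k_n = μ_nC_ox · (W/L) = 2.9 mA/V².
Assume saturation: I_D = ½ k_n V_ov² = 0.5 × 2.9 × 1.33² = 2.56 mA, giving V_DS = V_DD − I_D R_D = 5.11 − 2.56 × 0.719 = 3.27 V.
V_DS = 3.27 V ≥ V_ov = 1.33 V, confirming saturation.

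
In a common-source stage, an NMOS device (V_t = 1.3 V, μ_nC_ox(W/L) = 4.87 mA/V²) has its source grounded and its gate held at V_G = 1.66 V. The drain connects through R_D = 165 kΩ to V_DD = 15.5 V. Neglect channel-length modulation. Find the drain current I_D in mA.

V_GS = V_G = 1.66 V, so V_ov = 1.66 − 1.3 = 0.36 V.
Assume saturation: I_D = ½ k_n V_ov² = 0.5 × 4.87 × 0.36² = 0.316 mA, giving V_DS = V_DD − I_D R_D = 15.5 − 0.316 × 165 = -36.6 V.
But -36.6 V < V_ov = 0.36 V, so the device is actually in triode.
In triode I_D = k_n[V_ov V_DS − ½ V_DS²] and I_D = (V_DD − V_DS)/R_D. Equating: 402 V_DS² − 290.3 V_DS + 15.5 = 0, giving V_DS = 0.0581 V (the root below V_ov).
I_D = (15.5 − 0.0581) / 165 = 0.0936 mA.

I_D = 0.0936 mA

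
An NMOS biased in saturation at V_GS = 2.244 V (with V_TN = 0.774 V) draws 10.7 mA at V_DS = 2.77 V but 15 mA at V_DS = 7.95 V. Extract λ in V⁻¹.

λ = 0.0988 V⁻¹

With V_GS fixed, I_D ∝ (1 + λ V_DS) in saturation, so I_D2/I_D1 = (1 + λ V_DS2)/(1 + λ V_DS1).
15/10.7 = 1.402 = (1 + 7.95 λ)/(1 + 2.77 λ).
Solving: λ (I_D1 V_DS2 − I_D2 V_DS1) = I_D2 − I_D1, so λ = (15 − 10.7) / (10.7 × 7.95 − 15 × 2.77) = 4.3 / 43.5 = 0.0988 V⁻¹.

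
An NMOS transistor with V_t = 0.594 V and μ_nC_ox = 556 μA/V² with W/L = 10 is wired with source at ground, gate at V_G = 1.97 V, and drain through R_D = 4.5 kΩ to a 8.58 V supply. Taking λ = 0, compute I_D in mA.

V_GS = V_G = 1.97 V, so V_ov = 1.97 − 0.594 = 1.38 V.
k_n = μ_nC_ox · (W/L) = 5.56 mA/V².
Assume saturation: I_D = ½ k_n V_ov² = 0.5 × 5.56 × 1.38² = 5.26 mA, giving V_DS = V_DD − I_D R_D = 8.58 − 5.26 × 4.5 = -15.1 V.
But -15.1 V < V_ov = 1.38 V, so the device is actually in triode.
In triode I_D = k_n[V_ov V_DS − ½ V_DS²] and I_D = (V_DD − V_DS)/R_D. Equating: 12.5 V_DS² − 35.43 V_DS + 8.58 = 0, giving V_DS = 0.267 V (the root below V_ov).
I_D = (8.58 − 0.267) / 4.5 = 1.85 mA.

I_D = 1.85 mA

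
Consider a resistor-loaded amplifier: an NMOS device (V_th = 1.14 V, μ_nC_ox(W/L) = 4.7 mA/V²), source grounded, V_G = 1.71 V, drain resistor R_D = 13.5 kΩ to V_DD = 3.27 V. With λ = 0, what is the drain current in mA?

I_D = 0.235 mA

V_GS = V_G = 1.71 V, so V_ov = 1.71 − 1.14 = 0.57 V.
Assume saturation: I_D = ½ k_n V_ov² = 0.5 × 4.7 × 0.57² = 0.764 mA, giving V_DS = V_DD − I_D R_D = 3.27 − 0.764 × 13.5 = -7.04 V.
But -7.04 V < V_ov = 0.57 V, so the device is actually in triode.
In triode I_D = k_n[V_ov V_DS − ½ V_DS²] and I_D = (V_DD − V_DS)/R_D. Equating: 31.7 V_DS² − 37.17 V_DS + 3.27 = 0, giving V_DS = 0.0958 V (the root below V_ov).
I_D = (3.27 − 0.0958) / 13.5 = 0.235 mA.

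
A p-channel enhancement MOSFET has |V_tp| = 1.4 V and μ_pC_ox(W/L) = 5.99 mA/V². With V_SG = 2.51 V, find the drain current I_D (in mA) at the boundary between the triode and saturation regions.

I_D = 3.69 mA

At the boundary V_SD = V_ov = V_SG − |V_tp| = 2.51 − 1.4 = 1.11 V.
I_D = ½ k_p V_ov² = 0.5 × 5.99 × 1.11² = 3.69 mA.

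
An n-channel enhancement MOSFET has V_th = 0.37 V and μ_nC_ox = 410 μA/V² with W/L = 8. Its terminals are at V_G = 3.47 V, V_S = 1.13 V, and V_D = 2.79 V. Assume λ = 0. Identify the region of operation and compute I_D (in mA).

Triode; I_D = 6.21 mA

V_GS = V_G − V_S = 3.47 − 1.13 = 2.34 V; V_DS = V_D − V_S = 2.79 − 1.13 = 1.66 V.
k_n = μ_nC_ox · (W/L) = 3.28 mA/V².
V_ov = V_GS − V_th = 2.34 − 0.37 = 1.97 V.
Since V_DS = 1.66 V < V_ov = 1.97 V, the device is in the triode region.
I_D = k_n [V_ov · V_DS − ½ V_DS²] = 3.28 × [1.97 × 1.66 − 0.5 × 1.66²] = 6.21 mA.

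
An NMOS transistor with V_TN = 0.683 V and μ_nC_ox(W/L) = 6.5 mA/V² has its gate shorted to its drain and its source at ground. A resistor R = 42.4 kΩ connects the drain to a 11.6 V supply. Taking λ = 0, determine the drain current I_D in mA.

With gate tied to drain, V_GS = V_DS ≥ V_GS − V_TN, so the device is in saturation.
KCL at the drain: ½ k_n (V_GS − V_TN)² = (V_DD − V_GS)/R.
Let x = V_GS − 0.683. Then 138 x² + x − 10.92 = 0, giving x = 0.278 V (positive root), so V_GS = 0.961 V.
I_D = (V_DD − V_GS)/R = (11.6 − 0.961) / 42.4 = 0.251 mA.

I_D = 0.251 mA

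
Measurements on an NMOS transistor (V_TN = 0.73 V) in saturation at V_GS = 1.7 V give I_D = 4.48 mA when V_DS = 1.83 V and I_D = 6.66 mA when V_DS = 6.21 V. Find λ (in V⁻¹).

λ = 0.139 V⁻¹

With V_GS fixed, I_D ∝ (1 + λ V_DS) in saturation, so I_D2/I_D1 = (1 + λ V_DS2)/(1 + λ V_DS1).
6.66/4.48 = 1.487 = (1 + 6.21 λ)/(1 + 1.83 λ).
Solving: λ (I_D1 V_DS2 − I_D2 V_DS1) = I_D2 − I_D1, so λ = (6.66 − 4.48) / (4.48 × 6.21 − 6.66 × 1.83) = 2.18 / 15.6 = 0.139 V⁻¹.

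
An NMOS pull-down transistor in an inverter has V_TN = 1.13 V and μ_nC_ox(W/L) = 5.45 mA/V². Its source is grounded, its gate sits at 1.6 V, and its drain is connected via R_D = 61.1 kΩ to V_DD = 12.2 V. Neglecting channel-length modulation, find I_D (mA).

I_D = 0.198 mA

V_GS = V_G = 1.6 V, so V_ov = 1.6 − 1.13 = 0.47 V.
Assume saturation: I_D = ½ k_n V_ov² = 0.5 × 5.45 × 0.47² = 0.602 mA, giving V_DS = V_DD − I_D R_D = 12.2 − 0.602 × 61.1 = -24.6 V.
But -24.6 V < V_ov = 0.47 V, so the device is actually in triode.
In triode I_D = k_n[V_ov V_DS − ½ V_DS²] and I_D = (V_DD − V_DS)/R_D. Equating: 166 V_DS² − 157.5 V_DS + 12.2 = 0, giving V_DS = 0.0851 V (the root below V_ov).
I_D = (12.2 − 0.0851) / 61.1 = 0.198 mA.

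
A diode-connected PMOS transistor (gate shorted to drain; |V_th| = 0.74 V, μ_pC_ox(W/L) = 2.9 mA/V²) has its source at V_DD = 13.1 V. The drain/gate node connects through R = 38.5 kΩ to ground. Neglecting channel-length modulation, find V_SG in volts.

V_SG = 1.20 V

With gate tied to drain, V_SG = V_SD ≥ V_SG − |V_th|, so the device is in saturation.
KCL at the drain: ½ k_p (V_SG − |V_th|)² = (V_DD − V_SG)/R.
Let x = V_SG − 0.74. Then 55.8 x² + x − 12.36 = 0, giving x = 0.462 V (positive root), so V_SG = 1.2 V.
I_D = (V_DD − V_SG)/R = (13.1 − 1.2) / 38.5 = 0.309 mA.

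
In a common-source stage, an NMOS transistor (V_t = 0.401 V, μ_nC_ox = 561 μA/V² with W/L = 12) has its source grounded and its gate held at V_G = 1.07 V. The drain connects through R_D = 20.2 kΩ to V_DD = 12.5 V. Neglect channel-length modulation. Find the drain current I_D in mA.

I_D = 0.611 mA

V_GS = V_G = 1.07 V, so V_ov = 1.07 − 0.401 = 0.669 V.
k_n = μ_nC_ox · (W/L) = 6.732 mA/V².
Assume saturation: I_D = ½ k_n V_ov² = 0.5 × 6.732 × 0.669² = 1.51 mA, giving V_DS = V_DD − I_D R_D = 12.5 − 1.51 × 20.2 = -17.9 V.
But -17.9 V < V_ov = 0.669 V, so the device is actually in triode.
In triode I_D = k_n[V_ov V_DS − ½ V_DS²] and I_D = (V_DD − V_DS)/R_D. Equating: 68 V_DS² − 91.97 V_DS + 12.5 = 0, giving V_DS = 0.153 V (the root below V_ov).
I_D = (12.5 − 0.153) / 20.2 = 0.611 mA.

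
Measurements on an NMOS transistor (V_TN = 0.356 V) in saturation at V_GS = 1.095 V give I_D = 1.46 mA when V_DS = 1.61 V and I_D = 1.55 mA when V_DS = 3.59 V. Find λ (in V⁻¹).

λ = 0.0328 V⁻¹

With V_GS fixed, I_D ∝ (1 + λ V_DS) in saturation, so I_D2/I_D1 = (1 + λ V_DS2)/(1 + λ V_DS1).
1.55/1.46 = 1.062 = (1 + 3.59 λ)/(1 + 1.61 λ).
Solving: λ (I_D1 V_DS2 − I_D2 V_DS1) = I_D2 − I_D1, so λ = (1.55 − 1.46) / (1.46 × 3.59 − 1.55 × 1.61) = 0.09 / 2.75 = 0.0328 V⁻¹.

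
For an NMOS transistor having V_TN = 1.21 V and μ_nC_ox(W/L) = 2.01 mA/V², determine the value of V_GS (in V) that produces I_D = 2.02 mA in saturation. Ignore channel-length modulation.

V_GS = 2.63 V

In saturation I_D = ½ k_n (V_GS − V_TN)², so V_GS − V_TN = √(2 I_D / k_n) = √(2 × 2.02 / 2.01) = 1.42 V.
V_GS = 1.21 + 1.42 = 2.63 V.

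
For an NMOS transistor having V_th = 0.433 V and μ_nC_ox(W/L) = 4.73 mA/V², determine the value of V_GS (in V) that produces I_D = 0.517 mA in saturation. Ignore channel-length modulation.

V_GS = 0.901 V

In saturation I_D = ½ k_n (V_GS − V_th)², so V_GS − V_th = √(2 I_D / k_n) = √(2 × 0.517 / 4.73) = 0.468 V.
V_GS = 0.433 + 0.468 = 0.901 V.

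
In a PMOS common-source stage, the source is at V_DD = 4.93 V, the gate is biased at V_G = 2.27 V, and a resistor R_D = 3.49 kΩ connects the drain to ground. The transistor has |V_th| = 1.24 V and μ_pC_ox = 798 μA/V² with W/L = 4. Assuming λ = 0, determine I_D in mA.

V_SG = V_DD − V_G = 4.93 − 2.27 = 2.66 V, so V_ov = 2.66 − 1.24 = 1.42 V.
k_p = μ_pC_ox · (W/L) = 3.192 mA/V².
Assume saturation: I_D = ½ k_p V_ov² = 0.5 × 3.192 × 1.42² = 3.22 mA, giving V_SD = V_DD − I_D R_D = 4.93 − 3.22 × 3.49 = -6.3 V.
But -6.3 V < V_ov = 1.42 V, so the device is actually in triode.
In triode I_D = k_p[V_ov V_SD − ½ V_SD²] and I_D = (V_DD − V_SD)/R_D. Equating: 5.57 V_SD² − 16.82 V_SD + 4.93 = 0, giving V_SD = 0.329 V (the root below V_ov).
I_D = (4.93 − 0.329) / 3.49 = 1.32 mA.

I_D = 1.32 mA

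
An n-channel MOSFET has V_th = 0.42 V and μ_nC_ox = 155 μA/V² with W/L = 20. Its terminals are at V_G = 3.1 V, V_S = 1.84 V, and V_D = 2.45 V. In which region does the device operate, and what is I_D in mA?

Triode; I_D = 1.01 mA

V_GS = V_G − V_S = 3.1 − 1.84 = 1.26 V; V_DS = V_D − V_S = 2.45 − 1.84 = 0.61 V.
k_n = μ_nC_ox · (W/L) = 3.1 mA/V².
V_ov = V_GS − V_th = 1.26 − 0.42 = 0.84 V.
Since V_DS = 0.61 V < V_ov = 0.84 V, the device is in the triode region.
I_D = k_n [V_ov · V_DS − ½ V_DS²] = 3.1 × [0.84 × 0.61 − 0.5 × 0.61²] = 1.01 mA.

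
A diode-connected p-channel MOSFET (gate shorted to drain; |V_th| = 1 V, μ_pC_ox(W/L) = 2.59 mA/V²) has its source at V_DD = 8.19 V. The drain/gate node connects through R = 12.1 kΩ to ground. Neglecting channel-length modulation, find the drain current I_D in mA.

I_D = 0.541 mA

With gate tied to drain, V_SG = V_SD ≥ V_SG − |V_th|, so the device is in saturation.
KCL at the drain: ½ k_p (V_SG − |V_th|)² = (V_DD − V_SG)/R.
Let x = V_SG − 1. Then 15.7 x² + x − 7.19 = 0, giving x = 0.646 V (positive root), so V_SG = 1.65 V.
I_D = (V_DD − V_SG)/R = (8.19 − 1.65) / 12.1 = 0.541 mA.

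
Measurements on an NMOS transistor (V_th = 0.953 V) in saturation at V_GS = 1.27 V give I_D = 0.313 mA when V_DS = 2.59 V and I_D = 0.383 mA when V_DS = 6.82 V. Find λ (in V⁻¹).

λ = 0.0613 V⁻¹

With V_GS fixed, I_D ∝ (1 + λ V_DS) in saturation, so I_D2/I_D1 = (1 + λ V_DS2)/(1 + λ V_DS1).
0.383/0.313 = 1.224 = (1 + 6.82 λ)/(1 + 2.59 λ).
Solving: λ (I_D1 V_DS2 − I_D2 V_DS1) = I_D2 − I_D1, so λ = (0.383 − 0.313) / (0.313 × 6.82 − 0.383 × 2.59) = 0.07 / 1.14 = 0.0613 V⁻¹.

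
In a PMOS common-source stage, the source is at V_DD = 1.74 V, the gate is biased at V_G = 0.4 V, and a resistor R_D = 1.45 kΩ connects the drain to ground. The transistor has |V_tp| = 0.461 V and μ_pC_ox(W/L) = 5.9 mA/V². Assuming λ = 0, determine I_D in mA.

I_D = 1.04 mA

V_SG = V_DD − V_G = 1.74 − 0.4 = 1.34 V, so V_ov = 1.34 − 0.461 = 0.879 V.
Assume saturation: I_D = ½ k_p V_ov² = 0.5 × 5.9 × 0.879² = 2.28 mA, giving V_SD = V_DD − I_D R_D = 1.74 − 2.28 × 1.45 = -1.56 V.
But -1.56 V < V_ov = 0.879 V, so the device is actually in triode.
In triode I_D = k_p[V_ov V_SD − ½ V_SD²] and I_D = (V_DD − V_SD)/R_D. Equating: 4.28 V_SD² − 8.52 V_SD + 1.74 = 0, giving V_SD = 0.231 V (the root below V_ov).
I_D = (1.74 − 0.231) / 1.45 = 1.04 mA.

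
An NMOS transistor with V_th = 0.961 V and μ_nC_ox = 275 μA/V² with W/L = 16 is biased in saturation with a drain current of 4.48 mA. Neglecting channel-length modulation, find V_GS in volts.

k_n = μ_nC_ox · (W/L) = 4.4 mA/V².
In saturation I_D = ½ k_n (V_GS − V_th)², so V_GS − V_th = √(2 I_D / k_n) = √(2 × 4.48 / 4.4) = 1.43 V.
V_GS = 0.961 + 1.43 = 2.39 V.

V_GS = 2.39 V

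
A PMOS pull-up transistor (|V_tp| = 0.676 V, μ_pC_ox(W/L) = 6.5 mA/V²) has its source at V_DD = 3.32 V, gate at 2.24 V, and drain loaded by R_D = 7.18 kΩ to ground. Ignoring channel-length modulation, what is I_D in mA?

V_SG = V_DD − V_G = 3.32 − 2.24 = 1.08 V, so V_ov = 1.08 − 0.676 = 0.404 V.
Assume saturation: I_D = ½ k_p V_ov² = 0.5 × 6.5 × 0.404² = 0.53 mA, giving V_SD = V_DD − I_D R_D = 3.32 − 0.53 × 7.18 = -0.489 V.
But -0.489 V < V_ov = 0.404 V, so the device is actually in triode.
In triode I_D = k_p[V_ov V_SD − ½ V_SD²] and I_D = (V_DD − V_SD)/R_D. Equating: 23.3 V_SD² − 19.85 V_SD + 3.32 = 0, giving V_SD = 0.229 V (the root below V_ov).
I_D = (3.32 − 0.229) / 7.18 = 0.431 mA.

I_D = 0.431 mA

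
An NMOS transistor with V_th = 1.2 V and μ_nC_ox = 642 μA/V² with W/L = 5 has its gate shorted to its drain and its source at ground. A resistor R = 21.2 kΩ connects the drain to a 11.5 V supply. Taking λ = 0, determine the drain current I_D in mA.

With gate tied to drain, V_GS = V_DS ≥ V_GS − V_th, so the device is in saturation.
k_n = μ_nC_ox · (W/L) = 3.21 mA/V².
KCL at the drain: ½ k_n (V_GS − V_th)² = (V_DD − V_GS)/R.
Let x = V_GS − 1.2. Then 34 x² + x − 10.3 = 0, giving x = 0.536 V (positive root), so V_GS = 1.74 V.
I_D = (V_DD − V_GS)/R = (11.5 − 1.74) / 21.2 = 0.461 mA.

I_D = 0.461 mA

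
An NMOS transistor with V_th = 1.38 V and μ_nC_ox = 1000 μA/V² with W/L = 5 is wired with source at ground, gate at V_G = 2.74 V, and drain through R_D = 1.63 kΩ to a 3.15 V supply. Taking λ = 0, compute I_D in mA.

I_D = 1.76 mA

V_GS = V_G = 2.74 V, so V_ov = 2.74 − 1.38 = 1.36 V.
k_n = μ_nC_ox · (W/L) = 5 mA/V².
Assume saturation: I_D = ½ k_n V_ov² = 0.5 × 5 × 1.36² = 4.62 mA, giving V_DS = V_DD − I_D R_D = 3.15 − 4.62 × 1.63 = -4.39 V.
But -4.39 V < V_ov = 1.36 V, so the device is actually in triode.
In triode I_D = k_n[V_ov V_DS − ½ V_DS²] and I_D = (V_DD − V_DS)/R_D. Equating: 4.07 V_DS² − 12.08 V_DS + 3.15 = 0, giving V_DS = 0.289 V (the root below V_ov).
I_D = (3.15 − 0.289) / 1.63 = 1.76 mA.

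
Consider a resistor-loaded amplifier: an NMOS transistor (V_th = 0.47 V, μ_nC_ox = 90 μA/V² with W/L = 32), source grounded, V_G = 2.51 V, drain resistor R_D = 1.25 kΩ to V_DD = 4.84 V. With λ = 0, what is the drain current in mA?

I_D = 3.33 mA

V_GS = V_G = 2.51 V, so V_ov = 2.51 − 0.47 = 2.04 V.
k_n = μ_nC_ox · (W/L) = 2.88 mA/V².
Assume saturation: I_D = ½ k_n V_ov² = 0.5 × 2.88 × 2.04² = 5.99 mA, giving V_DS = V_DD − I_D R_D = 4.84 − 5.99 × 1.25 = -2.65 V.
But -2.65 V < V_ov = 2.04 V, so the device is actually in triode.
In triode I_D = k_n[V_ov V_DS − ½ V_DS²] and I_D = (V_DD − V_DS)/R_D. Equating: 1.8 V_DS² − 8.344 V_DS + 4.84 = 0, giving V_DS = 0.68 V (the root below V_ov).
I_D = (4.84 − 0.68) / 1.25 = 3.33 mA.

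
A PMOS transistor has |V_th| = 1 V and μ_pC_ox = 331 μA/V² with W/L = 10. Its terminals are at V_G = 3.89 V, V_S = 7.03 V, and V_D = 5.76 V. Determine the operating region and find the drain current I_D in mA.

V_SG = V_S − V_G = 7.03 − 3.89 = 3.14 V; V_SD = V_S − V_D = 7.03 − 5.76 = 1.27 V.
k_p = μ_pC_ox · (W/L) = 3.31 mA/V².
V_ov = V_SG − |V_th| = 3.14 − 1 = 2.14 V.
Since V_SD = 1.27 V < V_ov = 2.14 V, the device is in the triode region.
I_D = k_p [V_ov · V_SD − ½ V_SD²] = 3.31 × [2.14 × 1.27 − 0.5 × 1.27²] = 6.33 mA.

Triode; I_D = 6.33 mA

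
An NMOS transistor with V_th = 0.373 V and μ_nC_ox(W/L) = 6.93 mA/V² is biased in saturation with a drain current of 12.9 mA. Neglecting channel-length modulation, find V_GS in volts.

V_GS = 2.30 V

In saturation I_D = ½ k_n (V_GS − V_th)², so V_GS − V_th = √(2 I_D / k_n) = √(2 × 12.9 / 6.93) = 1.93 V.
V_GS = 0.373 + 1.93 = 2.3 V.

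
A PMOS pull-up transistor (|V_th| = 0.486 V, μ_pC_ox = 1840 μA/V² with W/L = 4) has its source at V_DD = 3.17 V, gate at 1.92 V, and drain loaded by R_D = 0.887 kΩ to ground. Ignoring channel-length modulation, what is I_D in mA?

V_SG = V_DD − V_G = 3.17 − 1.92 = 1.25 V, so V_ov = 1.25 − 0.486 = 0.764 V.
k_p = μ_pC_ox · (W/L) = 7.36 mA/V².
Assume saturation: I_D = ½ k_p V_ov² = 0.5 × 7.36 × 0.764² = 2.15 mA, giving V_SD = V_DD − I_D R_D = 3.17 − 2.15 × 0.887 = 1.26 V.
V_SD = 1.26 V ≥ V_ov = 0.764 V, confirming saturation.

I_D = 2.15 mA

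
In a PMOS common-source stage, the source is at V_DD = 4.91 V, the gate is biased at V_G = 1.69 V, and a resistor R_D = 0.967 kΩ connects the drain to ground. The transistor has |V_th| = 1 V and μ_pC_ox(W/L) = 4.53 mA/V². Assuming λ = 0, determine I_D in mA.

I_D = 4.55 mA

V_SG = V_DD − V_G = 4.91 − 1.69 = 3.22 V, so V_ov = 3.22 − 1 = 2.22 V.
Assume saturation: I_D = ½ k_p V_ov² = 0.5 × 4.53 × 2.22² = 11.2 mA, giving V_SD = V_DD − I_D R_D = 4.91 − 11.2 × 0.967 = -5.88 V.
But -5.88 V < V_ov = 2.22 V, so the device is actually in triode.
In triode I_D = k_p[V_ov V_SD − ½ V_SD²] and I_D = (V_DD − V_SD)/R_D. Equating: 2.19 V_SD² − 10.72 V_SD + 4.91 = 0, giving V_SD = 0.511 V (the root below V_ov).
I_D = (4.91 − 0.511) / 0.967 = 4.55 mA.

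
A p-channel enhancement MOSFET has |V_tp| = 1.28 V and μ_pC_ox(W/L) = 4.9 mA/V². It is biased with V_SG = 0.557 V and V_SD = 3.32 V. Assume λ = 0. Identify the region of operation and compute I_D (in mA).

V_SG = 0.557 V < |V_tp| = 1.28 V, so the transistor is in cutoff.

Cutoff; I_D = 0 mA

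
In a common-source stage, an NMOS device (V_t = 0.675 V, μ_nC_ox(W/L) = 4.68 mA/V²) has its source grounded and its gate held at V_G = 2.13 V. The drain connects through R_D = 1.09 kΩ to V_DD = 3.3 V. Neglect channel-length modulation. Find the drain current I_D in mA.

V_GS = V_G = 2.13 V, so V_ov = 2.13 − 0.675 = 1.45 V.
Assume saturation: I_D = ½ k_n V_ov² = 0.5 × 4.68 × 1.45² = 4.95 mA, giving V_DS = V_DD − I_D R_D = 3.3 − 4.95 × 1.09 = -2.1 V.
But -2.1 V < V_ov = 1.45 V, so the device is actually in triode.
In triode I_D = k_n[V_ov V_DS − ½ V_DS²] and I_D = (V_DD − V_DS)/R_D. Equating: 2.55 V_DS² − 8.422 V_DS + 3.3 = 0, giving V_DS = 0.454 V (the root below V_ov).
I_D = (3.3 − 0.454) / 1.09 = 2.61 mA.

I_D = 2.61 mA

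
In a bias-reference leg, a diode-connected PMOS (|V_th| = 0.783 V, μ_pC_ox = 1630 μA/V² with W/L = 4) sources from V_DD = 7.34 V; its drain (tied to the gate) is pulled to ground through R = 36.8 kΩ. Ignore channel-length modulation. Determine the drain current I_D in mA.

I_D = 0.172 mA

With gate tied to drain, V_SG = V_SD ≥ V_SG − |V_th|, so the device is in saturation.
k_p = μ_pC_ox · (W/L) = 6.52 mA/V².
KCL at the drain: ½ k_p (V_SG − |V_th|)² = (V_DD − V_SG)/R.
Let x = V_SG − 0.783. Then 120 x² + x − 6.557 = 0, giving x = 0.23 V (positive root), so V_SG = 1.01 V.
I_D = (V_DD − V_SG)/R = (7.34 − 1.01) / 36.8 = 0.172 mA.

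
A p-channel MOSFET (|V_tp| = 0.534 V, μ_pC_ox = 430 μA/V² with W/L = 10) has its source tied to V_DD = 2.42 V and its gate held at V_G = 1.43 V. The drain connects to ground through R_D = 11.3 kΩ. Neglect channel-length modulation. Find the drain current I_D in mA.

V_SG = V_DD − V_G = 2.42 − 1.43 = 0.99 V, so V_ov = 0.99 − 0.534 = 0.456 V.
k_p = μ_pC_ox · (W/L) = 4.3 mA/V².
Assume saturation: I_D = ½ k_p V_ov² = 0.5 × 4.3 × 0.456² = 0.447 mA, giving V_SD = V_DD − I_D R_D = 2.42 − 0.447 × 11.3 = -2.63 V.
But -2.63 V < V_ov = 0.456 V, so the device is actually in triode.
In triode I_D = k_p[V_ov V_SD − ½ V_SD²] and I_D = (V_DD − V_SD)/R_D. Equating: 24.3 V_SD² − 23.16 V_SD + 2.42 = 0, giving V_SD = 0.119 V (the root below V_ov).
I_D = (2.42 − 0.119) / 11.3 = 0.204 mA.

I_D = 0.204 mA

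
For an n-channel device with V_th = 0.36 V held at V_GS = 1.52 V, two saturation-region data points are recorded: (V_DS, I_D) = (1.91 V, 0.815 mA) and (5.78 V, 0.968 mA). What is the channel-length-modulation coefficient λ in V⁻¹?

With V_GS fixed, I_D ∝ (1 + λ V_DS) in saturation, so I_D2/I_D1 = (1 + λ V_DS2)/(1 + λ V_DS1).
0.968/0.815 = 1.188 = (1 + 5.78 λ)/(1 + 1.91 λ).
Solving: λ (I_D1 V_DS2 − I_D2 V_DS1) = I_D2 − I_D1, so λ = (0.968 − 0.815) / (0.815 × 5.78 − 0.968 × 1.91) = 0.153 / 2.86 = 0.0535 V⁻¹.

λ = 0.0535 V⁻¹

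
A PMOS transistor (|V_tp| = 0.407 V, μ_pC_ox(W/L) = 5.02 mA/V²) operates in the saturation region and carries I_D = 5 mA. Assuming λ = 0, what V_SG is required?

In saturation I_D = ½ k_p (V_SG − |V_tp|)², so V_SG − |V_tp| = √(2 I_D / k_p) = √(2 × 5 / 5.02) = 1.41 V.
V_SG = 0.407 + 1.41 = 1.82 V.

V_SG = 1.82 V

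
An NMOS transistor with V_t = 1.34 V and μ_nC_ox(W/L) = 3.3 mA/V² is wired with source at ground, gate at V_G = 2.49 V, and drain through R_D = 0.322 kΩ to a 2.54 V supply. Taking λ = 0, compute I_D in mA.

I_D = 2.18 mA

V_GS = V_G = 2.49 V, so V_ov = 2.49 − 1.34 = 1.15 V.
Assume saturation: I_D = ½ k_n V_ov² = 0.5 × 3.3 × 1.15² = 2.18 mA, giving V_DS = V_DD − I_D R_D = 2.54 − 2.18 × 0.322 = 1.84 V.
V_DS = 1.84 V ≥ V_ov = 1.15 V, confirming saturation.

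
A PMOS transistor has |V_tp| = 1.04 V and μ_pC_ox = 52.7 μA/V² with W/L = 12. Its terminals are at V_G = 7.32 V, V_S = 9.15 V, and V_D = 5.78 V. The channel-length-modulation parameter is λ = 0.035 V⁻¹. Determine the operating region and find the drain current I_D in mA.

V_SG = V_S − V_G = 9.15 − 7.32 = 1.83 V; V_SD = V_S − V_D = 9.15 − 5.78 = 3.37 V.
k_p = μ_pC_ox · (W/L) = 0.6324 mA/V².
V_ov = V_SG − |V_tp| = 1.83 − 1.04 = 0.79 V.
Since V_SD = 3.37 V ≥ V_ov = 0.79 V, the device is in saturation.
I_D = ½ k_p V_ov² (1 + λ V_SD) = 0.5 × 0.6324 × 0.79² × (1 + 0.035 × 3.37) = 0.221 mA.

Saturation; I_D = 0.221 mA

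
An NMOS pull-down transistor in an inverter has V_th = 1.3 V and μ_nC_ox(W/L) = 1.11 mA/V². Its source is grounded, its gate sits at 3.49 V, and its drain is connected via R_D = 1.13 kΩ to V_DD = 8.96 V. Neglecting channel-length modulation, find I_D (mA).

V_GS = V_G = 3.49 V, so V_ov = 3.49 − 1.3 = 2.19 V.
Assume saturation: I_D = ½ k_n V_ov² = 0.5 × 1.11 × 2.19² = 2.66 mA, giving V_DS = V_DD − I_D R_D = 8.96 − 2.66 × 1.13 = 5.95 V.
V_DS = 5.95 V ≥ V_ov = 2.19 V, confirming saturation.

I_D = 2.66 mA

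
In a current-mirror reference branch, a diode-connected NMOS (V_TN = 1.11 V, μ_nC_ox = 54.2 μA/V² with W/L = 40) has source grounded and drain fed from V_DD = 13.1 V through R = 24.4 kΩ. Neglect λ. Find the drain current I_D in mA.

With gate tied to drain, V_GS = V_DS ≥ V_GS − V_TN, so the device is in saturation.
k_n = μ_nC_ox · (W/L) = 2.168 mA/V².
KCL at the drain: ½ k_n (V_GS − V_TN)² = (V_DD − V_GS)/R.
Let x = V_GS − 1.11. Then 26.4 x² + x − 11.99 = 0, giving x = 0.655 V (positive root), so V_GS = 1.76 V.
I_D = (V_DD − V_GS)/R = (13.1 − 1.76) / 24.4 = 0.465 mA.

I_D = 0.465 mA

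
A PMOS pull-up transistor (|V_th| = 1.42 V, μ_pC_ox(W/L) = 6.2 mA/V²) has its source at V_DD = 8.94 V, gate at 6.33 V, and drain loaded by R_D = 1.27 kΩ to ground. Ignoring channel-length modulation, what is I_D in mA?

I_D = 4.39 mA

V_SG = V_DD − V_G = 8.94 − 6.33 = 2.61 V, so V_ov = 2.61 − 1.42 = 1.19 V.
Assume saturation: I_D = ½ k_p V_ov² = 0.5 × 6.2 × 1.19² = 4.39 mA, giving V_SD = V_DD − I_D R_D = 8.94 − 4.39 × 1.27 = 3.36 V.
V_SD = 3.36 V ≥ V_ov = 1.19 V, confirming saturation.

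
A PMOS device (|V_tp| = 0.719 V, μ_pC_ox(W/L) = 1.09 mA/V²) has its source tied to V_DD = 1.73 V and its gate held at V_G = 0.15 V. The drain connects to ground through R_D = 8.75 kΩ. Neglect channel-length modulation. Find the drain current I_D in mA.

V_SG = V_DD − V_G = 1.73 − 0.15 = 1.58 V, so V_ov = 1.58 − 0.719 = 0.861 V.
Assume saturation: I_D = ½ k_p V_ov² = 0.5 × 1.09 × 0.861² = 0.404 mA, giving V_SD = V_DD − I_D R_D = 1.73 − 0.404 × 8.75 = -1.81 V.
But -1.81 V < V_ov = 0.861 V, so the device is actually in triode.
In triode I_D = k_p[V_ov V_SD − ½ V_SD²] and I_D = (V_DD − V_SD)/R_D. Equating: 4.77 V_SD² − 9.212 V_SD + 1.73 = 0, giving V_SD = 0.211 V (the root below V_ov).
I_D = (1.73 − 0.211) / 8.75 = 0.174 mA.

I_D = 0.174 mA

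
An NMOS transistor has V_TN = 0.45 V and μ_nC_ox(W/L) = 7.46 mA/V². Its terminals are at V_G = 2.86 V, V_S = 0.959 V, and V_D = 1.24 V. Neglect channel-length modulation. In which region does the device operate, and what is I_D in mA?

Triode; I_D = 2.75 mA

V_GS = V_G − V_S = 2.86 − 0.959 = 1.9 V; V_DS = V_D − V_S = 1.24 − 0.959 = 0.281 V.
V_ov = V_GS − V_TN = 1.9 − 0.45 = 1.45 V.
Since V_DS = 0.281 V < V_ov = 1.45 V, the device is in the triode region.
I_D = k_n [V_ov · V_DS − ½ V_DS²] = 7.46 × [1.45 × 0.281 − 0.5 × 0.281²] = 2.75 mA.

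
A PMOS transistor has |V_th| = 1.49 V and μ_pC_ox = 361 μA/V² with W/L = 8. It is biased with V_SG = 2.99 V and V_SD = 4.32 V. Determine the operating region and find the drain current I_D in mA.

k_p = μ_pC_ox · (W/L) = 2.888 mA/V².
V_ov = V_SG − |V_th| = 2.99 − 1.49 = 1.5 V.
Since V_SD = 4.32 V ≥ V_ov = 1.5 V, the device is in saturation.
I_D = ½ k_p V_ov² = 0.5 × 2.888 × 1.5² = 3.25 mA.

Saturation; I_D = 3.25 mA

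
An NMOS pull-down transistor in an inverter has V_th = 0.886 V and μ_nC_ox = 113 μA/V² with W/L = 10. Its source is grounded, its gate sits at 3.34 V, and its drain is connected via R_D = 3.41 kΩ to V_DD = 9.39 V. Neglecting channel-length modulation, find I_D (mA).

V_GS = V_G = 3.34 V, so V_ov = 3.34 − 0.886 = 2.45 V.
k_n = μ_nC_ox · (W/L) = 1.13 mA/V².
Assume saturation: I_D = ½ k_n V_ov² = 0.5 × 1.13 × 2.45² = 3.4 mA, giving V_DS = V_DD − I_D R_D = 9.39 − 3.4 × 3.41 = -2.21 V.
But -2.21 V < V_ov = 2.45 V, so the device is actually in triode.
In triode I_D = k_n[V_ov V_DS − ½ V_DS²] and I_D = (V_DD − V_DS)/R_D. Equating: 1.93 V_DS² − 10.46 V_DS + 9.39 = 0, giving V_DS = 1.14 V (the root below V_ov).
I_D = (9.39 − 1.14) / 3.41 = 2.42 mA.

I_D = 2.42 mA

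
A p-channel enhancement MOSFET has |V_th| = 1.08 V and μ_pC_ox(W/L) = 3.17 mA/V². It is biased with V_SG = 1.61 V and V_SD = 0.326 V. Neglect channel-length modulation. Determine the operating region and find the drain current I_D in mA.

V_ov = V_SG − |V_th| = 1.61 − 1.08 = 0.53 V.
Since V_SD = 0.326 V < V_ov = 0.53 V, the device is in the triode region.
I_D = k_p [V_ov · V_SD − ½ V_SD²] = 3.17 × [0.53 × 0.326 − 0.5 × 0.326²] = 0.379 mA.

Triode; I_D = 0.379 mA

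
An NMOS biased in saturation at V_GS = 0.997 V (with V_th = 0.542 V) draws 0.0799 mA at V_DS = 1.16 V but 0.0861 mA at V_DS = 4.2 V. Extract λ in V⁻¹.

λ = 0.0263 V⁻¹

With V_GS fixed, I_D ∝ (1 + λ V_DS) in saturation, so I_D2/I_D1 = (1 + λ V_DS2)/(1 + λ V_DS1).
0.0861/0.0799 = 1.078 = (1 + 4.2 λ)/(1 + 1.16 λ).
Solving: λ (I_D1 V_DS2 − I_D2 V_DS1) = I_D2 − I_D1, so λ = (0.0861 − 0.0799) / (0.0799 × 4.2 − 0.0861 × 1.16) = 0.0062 / 0.236 = 0.0263 V⁻¹.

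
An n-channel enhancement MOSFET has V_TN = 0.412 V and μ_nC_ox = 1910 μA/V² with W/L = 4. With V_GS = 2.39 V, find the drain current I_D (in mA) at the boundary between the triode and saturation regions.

I_D = 14.9 mA

At the boundary V_DS = V_ov = V_GS − V_TN = 2.39 − 0.412 = 1.98 V.
k_n = μ_nC_ox · (W/L) = 7.64 mA/V².
I_D = ½ k_n V_ov² = 0.5 × 7.64 × 1.98² = 14.9 mA.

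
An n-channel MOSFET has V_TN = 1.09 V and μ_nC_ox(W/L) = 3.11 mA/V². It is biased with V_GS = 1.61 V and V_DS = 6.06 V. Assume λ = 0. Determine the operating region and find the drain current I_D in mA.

V_ov = V_GS − V_TN = 1.61 − 1.09 = 0.52 V.
Since V_DS = 6.06 V ≥ V_ov = 0.52 V, the device is in saturation.
I_D = ½ k_n V_ov² = 0.5 × 3.11 × 0.52² = 0.42 mA.

Saturation; I_D = 0.420 mA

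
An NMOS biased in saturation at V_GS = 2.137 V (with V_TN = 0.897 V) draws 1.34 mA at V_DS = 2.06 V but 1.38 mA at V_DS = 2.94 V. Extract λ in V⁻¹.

λ = 0.0365 V⁻¹

With V_GS fixed, I_D ∝ (1 + λ V_DS) in saturation, so I_D2/I_D1 = (1 + λ V_DS2)/(1 + λ V_DS1).
1.38/1.34 = 1.03 = (1 + 2.94 λ)/(1 + 2.06 λ).
Solving: λ (I_D1 V_DS2 − I_D2 V_DS1) = I_D2 − I_D1, so λ = (1.38 − 1.34) / (1.34 × 2.94 − 1.38 × 2.06) = 0.04 / 1.1 = 0.0365 V⁻¹.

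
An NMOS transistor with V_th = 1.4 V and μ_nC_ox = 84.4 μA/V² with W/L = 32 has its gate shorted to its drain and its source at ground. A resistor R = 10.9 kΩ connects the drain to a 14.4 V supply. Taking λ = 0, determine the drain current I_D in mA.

I_D = 1.11 mA

With gate tied to drain, V_GS = V_DS ≥ V_GS − V_th, so the device is in saturation.
k_n = μ_nC_ox · (W/L) = 2.701 mA/V².
KCL at the drain: ½ k_n (V_GS − V_th)² = (V_DD − V_GS)/R.
Let x = V_GS − 1.4. Then 14.7 x² + x − 13 = 0, giving x = 0.906 V (positive root), so V_GS = 2.31 V.
I_D = (V_DD − V_GS)/R = (14.4 − 2.31) / 10.9 = 1.11 mA.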